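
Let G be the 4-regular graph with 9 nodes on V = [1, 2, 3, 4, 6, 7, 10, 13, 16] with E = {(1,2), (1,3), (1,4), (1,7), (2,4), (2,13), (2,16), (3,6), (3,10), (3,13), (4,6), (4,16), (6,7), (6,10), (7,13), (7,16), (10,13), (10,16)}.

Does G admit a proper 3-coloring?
Yes, G is 3-colorable

A valid 3-coloring: color 1: [3, 4, 7]; color 2: [1, 6, 13, 16]; color 3: [2, 10].
(χ(G) = 3 ≤ 3.)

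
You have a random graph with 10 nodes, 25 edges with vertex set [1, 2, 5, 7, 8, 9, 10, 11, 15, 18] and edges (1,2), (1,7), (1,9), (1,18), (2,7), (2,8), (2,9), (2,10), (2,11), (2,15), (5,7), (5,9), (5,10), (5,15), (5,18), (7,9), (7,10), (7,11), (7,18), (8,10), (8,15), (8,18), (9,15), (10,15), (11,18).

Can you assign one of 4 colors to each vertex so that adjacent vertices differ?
Yes, G is 4-colorable

A valid 4-coloring: color 1: [7, 15]; color 2: [2, 18]; color 3: [9, 10, 11]; color 4: [1, 5, 8].
(χ(G) = 4 ≤ 4.)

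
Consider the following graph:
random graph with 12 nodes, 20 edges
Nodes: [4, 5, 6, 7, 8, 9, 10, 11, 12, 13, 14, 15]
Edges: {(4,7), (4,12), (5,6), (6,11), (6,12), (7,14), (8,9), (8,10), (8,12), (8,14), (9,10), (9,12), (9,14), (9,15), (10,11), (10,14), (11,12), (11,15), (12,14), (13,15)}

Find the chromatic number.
Clique number ω(G) = 4 (lower bound: χ ≥ ω).
The clique on [8, 9, 10, 14] has size 4, forcing χ ≥ 4, and the coloring below uses 4 colors, so χ(G) = 4.
A valid 4-coloring: color 1: [5, 7, 10, 12, 15]; color 2: [4, 9, 11, 13]; color 3: [6, 14]; color 4: [8].

χ(G) = 4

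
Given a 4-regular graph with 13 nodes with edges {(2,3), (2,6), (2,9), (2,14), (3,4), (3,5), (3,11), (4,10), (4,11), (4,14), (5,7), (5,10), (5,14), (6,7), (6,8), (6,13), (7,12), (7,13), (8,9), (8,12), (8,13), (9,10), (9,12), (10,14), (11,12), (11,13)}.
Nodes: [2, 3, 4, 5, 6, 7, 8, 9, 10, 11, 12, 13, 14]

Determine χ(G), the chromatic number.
Clique number ω(G) = 3 (lower bound: χ ≥ ω).
The clique on [4, 10, 14] has size 3, forcing χ ≥ 3, and the coloring below uses 3 colors, so χ(G) = 3.
A valid 3-coloring: color 1: [3, 6, 9, 14]; color 2: [2, 7, 8, 10, 11]; color 3: [4, 5, 12, 13].

χ(G) = 3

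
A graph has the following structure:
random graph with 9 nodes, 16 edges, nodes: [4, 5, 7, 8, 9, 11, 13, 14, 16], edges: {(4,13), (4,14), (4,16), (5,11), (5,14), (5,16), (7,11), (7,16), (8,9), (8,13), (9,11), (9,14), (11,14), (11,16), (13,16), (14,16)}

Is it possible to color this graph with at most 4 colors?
Yes, G is 4-colorable

A valid 4-coloring: color 1: [9, 16]; color 2: [4, 8, 11]; color 3: [7, 13, 14]; color 4: [5].
(χ(G) = 4 ≤ 4.)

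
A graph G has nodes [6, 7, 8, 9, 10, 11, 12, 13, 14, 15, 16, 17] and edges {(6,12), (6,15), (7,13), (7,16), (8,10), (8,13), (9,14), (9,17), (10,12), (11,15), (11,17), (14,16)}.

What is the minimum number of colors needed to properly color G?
χ(G) = 2

Clique number ω(G) = 2 (lower bound: χ ≥ ω).
The graph is bipartite (no odd cycle), so 2 colors suffice: χ(G) = 2.
A valid 2-coloring: color 1: [6, 9, 10, 11, 13, 16]; color 2: [7, 8, 12, 14, 15, 17].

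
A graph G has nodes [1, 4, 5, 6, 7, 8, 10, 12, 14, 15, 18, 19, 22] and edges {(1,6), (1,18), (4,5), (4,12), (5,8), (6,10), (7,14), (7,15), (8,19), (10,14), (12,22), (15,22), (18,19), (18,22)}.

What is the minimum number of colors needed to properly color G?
χ(G) = 3

Clique number ω(G) = 2 (lower bound: χ ≥ ω).
Odd cycle [19, 8, 5, 4, 12, 22, 15, 7, 14, 10, 6, 1, 18] needs 3 colors (χ ≥ 3).
The coloring below uses 3 colors, so χ(G) = 3.
A valid 3-coloring: color 1: [4, 6, 8, 14, 15, 18]; color 2: [1, 5, 7, 10, 19, 22]; color 3: [12].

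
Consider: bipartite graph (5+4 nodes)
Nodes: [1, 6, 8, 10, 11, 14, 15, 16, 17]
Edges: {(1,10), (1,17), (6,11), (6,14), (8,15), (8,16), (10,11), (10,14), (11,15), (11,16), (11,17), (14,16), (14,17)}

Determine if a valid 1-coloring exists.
No, G is not 1-colorable

Edge (8,16) forces its endpoints to differ, so 1 color is not enough.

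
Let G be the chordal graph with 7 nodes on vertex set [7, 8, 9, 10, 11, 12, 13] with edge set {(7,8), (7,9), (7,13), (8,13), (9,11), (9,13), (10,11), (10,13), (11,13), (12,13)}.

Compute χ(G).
χ(G) = 3

Clique number ω(G) = 3 (lower bound: χ ≥ ω).
The clique on [10, 11, 13] has size 3, forcing χ ≥ 3, and the coloring below uses 3 colors, so χ(G) = 3.
A valid 3-coloring: color 1: [13]; color 2: [7, 11, 12]; color 3: [8, 9, 10].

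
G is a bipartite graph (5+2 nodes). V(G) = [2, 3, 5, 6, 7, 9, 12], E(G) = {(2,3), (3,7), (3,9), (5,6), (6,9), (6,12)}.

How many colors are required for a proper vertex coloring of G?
χ(G) = 2

Clique number ω(G) = 2 (lower bound: χ ≥ ω).
The graph is bipartite (no odd cycle), so 2 colors suffice: χ(G) = 2.
A valid 2-coloring: color 1: [3, 6]; color 2: [2, 5, 7, 9, 12].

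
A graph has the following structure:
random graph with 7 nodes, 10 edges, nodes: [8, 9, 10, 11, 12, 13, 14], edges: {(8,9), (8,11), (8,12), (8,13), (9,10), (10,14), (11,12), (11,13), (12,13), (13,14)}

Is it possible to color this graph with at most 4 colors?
Yes, G is 4-colorable

A valid 4-coloring: color 1: [8, 14]; color 2: [9, 13]; color 3: [10, 11]; color 4: [12].
(χ(G) = 4 ≤ 4.)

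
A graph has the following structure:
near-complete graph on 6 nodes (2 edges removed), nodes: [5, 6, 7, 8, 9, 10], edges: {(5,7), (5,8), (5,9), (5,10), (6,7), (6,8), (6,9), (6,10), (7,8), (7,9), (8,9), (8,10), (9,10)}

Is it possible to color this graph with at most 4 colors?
A valid 4-coloring: color 1: [8]; color 2: [9]; color 3: [7, 10]; color 4: [5, 6].
(χ(G) = 4 ≤ 4.)

Yes, G is 4-colorable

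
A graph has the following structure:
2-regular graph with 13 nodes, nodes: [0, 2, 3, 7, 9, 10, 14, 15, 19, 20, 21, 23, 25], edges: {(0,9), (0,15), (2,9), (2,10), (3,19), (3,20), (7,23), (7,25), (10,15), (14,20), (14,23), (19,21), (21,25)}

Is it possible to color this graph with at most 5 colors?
Yes, G is 5-colorable

A valid 5-coloring: color 1: [0, 2, 3, 7, 14, 21]; color 2: [9, 15, 19, 20, 23, 25]; color 3: [10].
(χ(G) = 3 ≤ 5.)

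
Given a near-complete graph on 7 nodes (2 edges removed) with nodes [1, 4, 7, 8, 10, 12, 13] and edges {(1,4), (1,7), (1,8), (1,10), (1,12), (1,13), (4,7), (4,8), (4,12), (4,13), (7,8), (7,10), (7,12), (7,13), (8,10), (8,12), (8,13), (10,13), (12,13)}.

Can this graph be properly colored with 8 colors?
Yes, G is 8-colorable

A valid 8-coloring: color 1: [7]; color 2: [13]; color 3: [8]; color 4: [1]; color 5: [4, 10]; color 6: [12].
(χ(G) = 6 ≤ 8.)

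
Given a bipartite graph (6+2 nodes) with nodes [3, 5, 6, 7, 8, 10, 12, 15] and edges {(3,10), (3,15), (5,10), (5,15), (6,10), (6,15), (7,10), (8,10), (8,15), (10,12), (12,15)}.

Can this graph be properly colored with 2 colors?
A valid 2-coloring: color 1: [10, 15]; color 2: [3, 5, 6, 7, 8, 12].
(χ(G) = 2 ≤ 2.)

Yes, G is 2-colorable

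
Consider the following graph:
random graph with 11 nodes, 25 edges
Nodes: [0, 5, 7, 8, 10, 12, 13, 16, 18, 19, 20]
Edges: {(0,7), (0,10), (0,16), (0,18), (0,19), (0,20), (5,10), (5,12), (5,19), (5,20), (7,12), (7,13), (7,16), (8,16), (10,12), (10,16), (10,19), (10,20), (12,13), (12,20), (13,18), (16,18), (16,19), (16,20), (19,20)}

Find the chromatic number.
Clique number ω(G) = 5 (lower bound: χ ≥ ω).
The clique on [0, 10, 16, 19, 20] has size 5, forcing χ ≥ 5, and the coloring below uses 5 colors, so χ(G) = 5.
A valid 5-coloring: color 1: [5, 13, 16]; color 2: [7, 8, 10, 18]; color 3: [0, 12]; color 4: [20]; color 5: [19].

χ(G) = 5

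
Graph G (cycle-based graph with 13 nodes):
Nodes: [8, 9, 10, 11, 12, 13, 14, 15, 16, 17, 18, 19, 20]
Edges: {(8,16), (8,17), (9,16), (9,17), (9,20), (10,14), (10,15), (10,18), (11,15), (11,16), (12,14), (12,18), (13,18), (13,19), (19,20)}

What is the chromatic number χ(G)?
χ(G) = 3

Clique number ω(G) = 2 (lower bound: χ ≥ ω).
Odd cycle [11, 15, 10, 18, 13, 19, 20, 9, 16] needs 3 colors (χ ≥ 3).
The coloring below uses 3 colors, so χ(G) = 3.
A valid 3-coloring: color 1: [14, 15, 16, 17, 18, 19]; color 2: [8, 9, 10, 11, 12, 13]; color 3: [20].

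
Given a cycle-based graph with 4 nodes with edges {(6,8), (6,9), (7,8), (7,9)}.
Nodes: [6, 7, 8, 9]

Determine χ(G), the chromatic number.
Clique number ω(G) = 2 (lower bound: χ ≥ ω).
The graph is bipartite (no odd cycle), so 2 colors suffice: χ(G) = 2.
A valid 2-coloring: color 1: [8, 9]; color 2: [6, 7].

χ(G) = 2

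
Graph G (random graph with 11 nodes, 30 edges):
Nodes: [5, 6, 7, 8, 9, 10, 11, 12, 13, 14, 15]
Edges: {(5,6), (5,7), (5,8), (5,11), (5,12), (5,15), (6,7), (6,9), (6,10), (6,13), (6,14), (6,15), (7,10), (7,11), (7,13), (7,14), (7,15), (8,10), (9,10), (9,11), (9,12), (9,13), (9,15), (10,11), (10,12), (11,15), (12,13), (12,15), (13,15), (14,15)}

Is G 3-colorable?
No, G is not 3-colorable

The clique on vertices [5, 7, 11, 15] has size 4 > 3, so it alone needs 4 colors.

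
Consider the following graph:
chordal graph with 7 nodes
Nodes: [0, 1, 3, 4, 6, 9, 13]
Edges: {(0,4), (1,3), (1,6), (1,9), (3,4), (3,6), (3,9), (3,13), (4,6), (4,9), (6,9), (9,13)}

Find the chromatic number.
Clique number ω(G) = 4 (lower bound: χ ≥ ω).
The clique on [1, 3, 6, 9] has size 4, forcing χ ≥ 4, and the coloring below uses 4 colors, so χ(G) = 4.
A valid 4-coloring: color 1: [0, 3]; color 2: [9]; color 3: [6, 13]; color 4: [1, 4].

χ(G) = 4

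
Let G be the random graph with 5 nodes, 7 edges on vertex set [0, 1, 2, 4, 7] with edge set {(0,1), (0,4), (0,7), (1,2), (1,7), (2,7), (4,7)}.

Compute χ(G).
Clique number ω(G) = 3 (lower bound: χ ≥ ω).
The clique on [0, 1, 7] has size 3, forcing χ ≥ 3, and the coloring below uses 3 colors, so χ(G) = 3.
A valid 3-coloring: color 1: [7]; color 2: [0, 2]; color 3: [1, 4].

χ(G) = 3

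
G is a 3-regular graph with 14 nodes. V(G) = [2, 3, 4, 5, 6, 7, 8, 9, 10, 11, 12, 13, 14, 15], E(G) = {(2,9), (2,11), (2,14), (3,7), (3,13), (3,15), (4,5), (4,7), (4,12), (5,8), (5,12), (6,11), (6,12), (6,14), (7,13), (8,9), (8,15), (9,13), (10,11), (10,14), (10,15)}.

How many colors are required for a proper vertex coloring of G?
χ(G) = 3

Clique number ω(G) = 3 (lower bound: χ ≥ ω).
The clique on [3, 7, 13] has size 3, forcing χ ≥ 3, and the coloring below uses 3 colors, so χ(G) = 3.
A valid 3-coloring: color 1: [3, 4, 6, 9, 10]; color 2: [5, 7, 11, 14, 15]; color 3: [2, 8, 12, 13].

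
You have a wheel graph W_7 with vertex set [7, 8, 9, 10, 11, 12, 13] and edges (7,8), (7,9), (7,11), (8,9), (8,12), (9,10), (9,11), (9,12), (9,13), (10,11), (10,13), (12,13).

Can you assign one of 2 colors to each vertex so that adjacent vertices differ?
No, G is not 2-colorable

The clique on vertices [9, 10, 11] has size 3 > 2, so it alone needs 3 colors.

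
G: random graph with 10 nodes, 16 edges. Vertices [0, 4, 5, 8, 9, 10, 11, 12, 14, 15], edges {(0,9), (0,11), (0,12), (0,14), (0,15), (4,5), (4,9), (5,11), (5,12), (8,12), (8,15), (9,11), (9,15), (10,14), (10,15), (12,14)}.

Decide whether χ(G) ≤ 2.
The clique on vertices [0, 9, 11] has size 3 > 2, so it alone needs 3 colors.

No, G is not 2-colorable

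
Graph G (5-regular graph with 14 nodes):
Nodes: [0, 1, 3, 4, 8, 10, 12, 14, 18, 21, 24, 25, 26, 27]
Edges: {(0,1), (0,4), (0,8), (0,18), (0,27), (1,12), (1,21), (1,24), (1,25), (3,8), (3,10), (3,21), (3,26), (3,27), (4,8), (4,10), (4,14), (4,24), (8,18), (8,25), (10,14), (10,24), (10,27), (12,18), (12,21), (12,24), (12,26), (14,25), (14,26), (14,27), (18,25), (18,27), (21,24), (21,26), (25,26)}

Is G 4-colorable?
A valid 4-coloring: color 1: [1, 8, 10, 26]; color 2: [3, 14, 18, 24]; color 3: [4, 12, 25, 27]; color 4: [0, 21].
(χ(G) = 4 ≤ 4.)

Yes, G is 4-colorable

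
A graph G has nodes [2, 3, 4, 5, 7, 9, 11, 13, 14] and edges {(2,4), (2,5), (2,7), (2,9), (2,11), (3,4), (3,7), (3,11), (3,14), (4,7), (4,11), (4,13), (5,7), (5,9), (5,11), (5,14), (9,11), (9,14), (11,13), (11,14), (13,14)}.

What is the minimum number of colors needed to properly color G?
χ(G) = 4

Clique number ω(G) = 4 (lower bound: χ ≥ ω).
The clique on [2, 5, 9, 11] has size 4, forcing χ ≥ 4, and the coloring below uses 4 colors, so χ(G) = 4.
A valid 4-coloring: color 1: [7, 11]; color 2: [2, 14]; color 3: [4, 5]; color 4: [3, 9, 13].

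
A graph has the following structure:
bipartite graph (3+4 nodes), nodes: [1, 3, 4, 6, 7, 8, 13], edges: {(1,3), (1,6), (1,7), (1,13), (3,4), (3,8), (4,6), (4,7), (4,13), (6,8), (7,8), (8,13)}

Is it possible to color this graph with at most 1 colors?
No, G is not 1-colorable

Edge (3,8) forces its endpoints to differ, so 1 color is not enough.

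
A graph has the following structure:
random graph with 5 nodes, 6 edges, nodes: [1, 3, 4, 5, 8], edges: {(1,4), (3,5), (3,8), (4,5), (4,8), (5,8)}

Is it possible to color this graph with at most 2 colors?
The clique on vertices [3, 5, 8] has size 3 > 2, so it alone needs 3 colors.

No, G is not 2-colorable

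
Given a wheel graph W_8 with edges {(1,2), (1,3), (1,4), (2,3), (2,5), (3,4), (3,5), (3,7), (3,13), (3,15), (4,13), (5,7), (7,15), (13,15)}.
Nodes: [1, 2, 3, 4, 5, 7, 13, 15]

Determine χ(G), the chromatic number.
Clique number ω(G) = 3 (lower bound: χ ≥ ω).
Odd cycle [2, 5, 7, 15, 13, 4, 1] needs 3 colors (χ ≥ 3).
Vertex 3 is adjacent to every vertex of [1, 2, 4, 5, 7, 13, 15], which already need 3 colors among themselves, so 3 needs a new color (χ ≥ 4).
The coloring below uses 4 colors, so χ(G) = 4.
A valid 4-coloring: color 1: [3]; color 2: [2, 4, 7]; color 3: [1, 5, 15]; color 4: [13].

χ(G) = 4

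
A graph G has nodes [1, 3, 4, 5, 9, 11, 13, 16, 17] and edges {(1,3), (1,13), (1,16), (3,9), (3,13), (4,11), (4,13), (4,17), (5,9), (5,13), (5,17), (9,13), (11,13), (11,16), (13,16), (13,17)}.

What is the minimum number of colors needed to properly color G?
χ(G) = 3

Clique number ω(G) = 3 (lower bound: χ ≥ ω).
The clique on [1, 13, 16] has size 3, forcing χ ≥ 3, and the coloring below uses 3 colors, so χ(G) = 3.
A valid 3-coloring: color 1: [13]; color 2: [3, 4, 5, 16]; color 3: [1, 9, 11, 17].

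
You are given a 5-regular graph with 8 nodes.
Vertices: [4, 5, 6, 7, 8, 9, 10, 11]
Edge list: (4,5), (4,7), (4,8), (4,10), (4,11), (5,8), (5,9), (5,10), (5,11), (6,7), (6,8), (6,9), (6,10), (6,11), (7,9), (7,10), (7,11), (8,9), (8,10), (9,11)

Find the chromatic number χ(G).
χ(G) = 4

Clique number ω(G) = 4 (lower bound: χ ≥ ω).
The clique on [6, 7, 9, 11] has size 4, forcing χ ≥ 4, and the coloring below uses 4 colors, so χ(G) = 4.
A valid 4-coloring: color 1: [5, 6]; color 2: [10, 11]; color 3: [7, 8]; color 4: [4, 9].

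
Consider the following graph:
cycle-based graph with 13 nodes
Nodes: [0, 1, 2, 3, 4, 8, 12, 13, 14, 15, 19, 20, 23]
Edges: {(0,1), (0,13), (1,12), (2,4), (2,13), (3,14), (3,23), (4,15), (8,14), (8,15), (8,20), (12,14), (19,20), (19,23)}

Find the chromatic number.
χ(G) = 3

Clique number ω(G) = 2 (lower bound: χ ≥ ω).
Odd cycle [4, 2, 13, 0, 1, 12, 14, 8, 15] needs 3 colors (χ ≥ 3).
The coloring below uses 3 colors, so χ(G) = 3.
A valid 3-coloring: color 1: [0, 2, 3, 8, 12, 19]; color 2: [1, 4, 13, 14, 20, 23]; color 3: [15].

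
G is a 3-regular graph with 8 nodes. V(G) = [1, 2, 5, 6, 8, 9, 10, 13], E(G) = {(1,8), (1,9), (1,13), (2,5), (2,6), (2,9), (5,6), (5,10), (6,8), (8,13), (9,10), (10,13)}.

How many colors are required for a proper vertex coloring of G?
Clique number ω(G) = 3 (lower bound: χ ≥ ω).
The clique on [1, 8, 13] has size 3, forcing χ ≥ 3, and the coloring below uses 3 colors, so χ(G) = 3.
A valid 3-coloring: color 1: [1, 2, 10]; color 2: [5, 8, 9]; color 3: [6, 13].

χ(G) = 3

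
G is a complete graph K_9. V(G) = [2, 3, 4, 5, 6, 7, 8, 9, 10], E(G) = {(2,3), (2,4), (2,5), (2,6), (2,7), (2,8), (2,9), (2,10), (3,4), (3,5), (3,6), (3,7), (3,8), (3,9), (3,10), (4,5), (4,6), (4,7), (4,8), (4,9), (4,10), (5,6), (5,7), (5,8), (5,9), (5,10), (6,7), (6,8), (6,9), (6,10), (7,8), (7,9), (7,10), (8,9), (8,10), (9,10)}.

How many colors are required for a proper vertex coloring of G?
χ(G) = 9

Clique number ω(G) = 9 (lower bound: χ ≥ ω).
The clique on [2, 3, 4, 5, 6, 7, 8, 9, 10] has size 9, forcing χ ≥ 9, and the coloring below uses 9 colors, so χ(G) = 9.
A valid 9-coloring: color 1: [9]; color 2: [7]; color 3: [8]; color 4: [5]; color 5: [4]; color 6: [10]; color 7: [2]; color 8: [6]; color 9: [3].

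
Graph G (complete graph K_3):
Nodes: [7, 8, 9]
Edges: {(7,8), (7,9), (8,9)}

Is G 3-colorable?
A valid 3-coloring: color 1: [8]; color 2: [9]; color 3: [7].
(χ(G) = 3 ≤ 3.)

Yes, G is 3-colorable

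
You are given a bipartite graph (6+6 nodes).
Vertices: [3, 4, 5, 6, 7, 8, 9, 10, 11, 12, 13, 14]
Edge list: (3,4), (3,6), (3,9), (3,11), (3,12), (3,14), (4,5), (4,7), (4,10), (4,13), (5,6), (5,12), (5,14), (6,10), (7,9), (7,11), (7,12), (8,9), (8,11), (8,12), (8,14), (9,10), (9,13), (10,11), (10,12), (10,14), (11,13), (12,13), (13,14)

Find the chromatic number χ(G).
Clique number ω(G) = 2 (lower bound: χ ≥ ω).
The graph is bipartite (no odd cycle), so 2 colors suffice: χ(G) = 2.
A valid 2-coloring: color 1: [4, 6, 9, 11, 12, 14]; color 2: [3, 5, 7, 8, 10, 13].

χ(G) = 2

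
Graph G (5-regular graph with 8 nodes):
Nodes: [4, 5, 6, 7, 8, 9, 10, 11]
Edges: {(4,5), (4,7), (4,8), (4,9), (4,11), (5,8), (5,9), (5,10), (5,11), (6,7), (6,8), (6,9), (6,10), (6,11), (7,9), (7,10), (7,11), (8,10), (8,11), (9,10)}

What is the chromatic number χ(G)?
χ(G) = 4

Clique number ω(G) = 4 (lower bound: χ ≥ ω).
The clique on [6, 7, 9, 10] has size 4, forcing χ ≥ 4, and the coloring below uses 4 colors, so χ(G) = 4.
A valid 4-coloring: color 1: [9, 11]; color 2: [7, 8]; color 3: [5, 6]; color 4: [4, 10].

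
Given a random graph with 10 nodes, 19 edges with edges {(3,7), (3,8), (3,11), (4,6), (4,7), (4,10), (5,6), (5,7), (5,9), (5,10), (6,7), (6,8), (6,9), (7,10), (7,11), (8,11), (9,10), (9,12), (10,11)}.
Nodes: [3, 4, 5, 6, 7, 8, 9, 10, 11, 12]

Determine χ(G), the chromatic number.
Clique number ω(G) = 3 (lower bound: χ ≥ ω).
The clique on [3, 8, 11] has size 3, forcing χ ≥ 3, and the coloring below uses 3 colors, so χ(G) = 3.
A valid 3-coloring: color 1: [7, 8, 9]; color 2: [3, 6, 10, 12]; color 3: [4, 5, 11].

χ(G) = 3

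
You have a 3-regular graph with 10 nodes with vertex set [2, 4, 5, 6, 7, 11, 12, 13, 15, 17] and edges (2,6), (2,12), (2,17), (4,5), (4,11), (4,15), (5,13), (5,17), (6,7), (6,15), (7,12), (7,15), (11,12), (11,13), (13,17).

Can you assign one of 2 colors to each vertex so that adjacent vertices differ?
The clique on vertices [5, 13, 17] has size 3 > 2, so it alone needs 3 colors.

No, G is not 2-colorable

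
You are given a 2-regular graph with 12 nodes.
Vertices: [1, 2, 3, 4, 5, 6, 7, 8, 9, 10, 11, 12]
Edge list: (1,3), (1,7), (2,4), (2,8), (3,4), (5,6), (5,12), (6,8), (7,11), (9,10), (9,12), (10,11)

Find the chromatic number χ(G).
χ(G) = 2

Clique number ω(G) = 2 (lower bound: χ ≥ ω).
The graph is bipartite (no odd cycle), so 2 colors suffice: χ(G) = 2.
A valid 2-coloring: color 1: [1, 4, 5, 8, 9, 11]; color 2: [2, 3, 6, 7, 10, 12].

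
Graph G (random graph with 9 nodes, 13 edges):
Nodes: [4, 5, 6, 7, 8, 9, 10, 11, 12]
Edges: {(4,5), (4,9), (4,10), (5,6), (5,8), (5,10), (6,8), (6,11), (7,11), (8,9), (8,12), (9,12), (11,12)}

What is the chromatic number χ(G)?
Clique number ω(G) = 3 (lower bound: χ ≥ ω).
The clique on [5, 6, 8] has size 3, forcing χ ≥ 3, and the coloring below uses 3 colors, so χ(G) = 3.
A valid 3-coloring: color 1: [5, 7, 12]; color 2: [4, 8, 11]; color 3: [6, 9, 10].

χ(G) = 3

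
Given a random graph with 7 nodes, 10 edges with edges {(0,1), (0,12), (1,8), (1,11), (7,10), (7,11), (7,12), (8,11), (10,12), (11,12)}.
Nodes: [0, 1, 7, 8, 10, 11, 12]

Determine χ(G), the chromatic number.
Clique number ω(G) = 3 (lower bound: χ ≥ ω).
The clique on [7, 10, 12] has size 3, forcing χ ≥ 3, and the coloring below uses 3 colors, so χ(G) = 3.
A valid 3-coloring: color 1: [0, 10, 11]; color 2: [1, 12]; color 3: [7, 8].

χ(G) = 3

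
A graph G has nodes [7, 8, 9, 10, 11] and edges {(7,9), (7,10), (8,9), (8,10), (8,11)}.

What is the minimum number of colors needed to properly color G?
χ(G) = 2

Clique number ω(G) = 2 (lower bound: χ ≥ ω).
The graph is bipartite (no odd cycle), so 2 colors suffice: χ(G) = 2.
A valid 2-coloring: color 1: [7, 8]; color 2: [9, 10, 11].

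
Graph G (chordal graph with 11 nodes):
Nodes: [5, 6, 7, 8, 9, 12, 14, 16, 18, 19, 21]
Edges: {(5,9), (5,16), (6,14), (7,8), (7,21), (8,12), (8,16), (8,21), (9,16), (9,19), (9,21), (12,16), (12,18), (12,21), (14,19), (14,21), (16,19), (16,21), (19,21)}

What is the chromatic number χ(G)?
Clique number ω(G) = 4 (lower bound: χ ≥ ω).
The clique on [8, 12, 16, 21] has size 4, forcing χ ≥ 4, and the coloring below uses 4 colors, so χ(G) = 4.
A valid 4-coloring: color 1: [5, 6, 18, 21]; color 2: [7, 14, 16]; color 3: [8, 9]; color 4: [12, 19].

χ(G) = 4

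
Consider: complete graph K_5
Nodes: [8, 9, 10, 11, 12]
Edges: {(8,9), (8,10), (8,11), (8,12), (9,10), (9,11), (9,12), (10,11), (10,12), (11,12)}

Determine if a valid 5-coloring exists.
Yes, G is 5-colorable

A valid 5-coloring: color 1: [12]; color 2: [10]; color 3: [11]; color 4: [8]; color 5: [9].
(χ(G) = 5 ≤ 5.)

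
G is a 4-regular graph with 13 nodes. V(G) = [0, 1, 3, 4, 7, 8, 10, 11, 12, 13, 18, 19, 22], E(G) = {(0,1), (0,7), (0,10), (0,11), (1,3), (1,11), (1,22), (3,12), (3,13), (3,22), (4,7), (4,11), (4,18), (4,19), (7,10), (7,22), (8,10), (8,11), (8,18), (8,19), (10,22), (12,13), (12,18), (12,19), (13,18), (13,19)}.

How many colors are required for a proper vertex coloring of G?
Clique number ω(G) = 3 (lower bound: χ ≥ ω).
The clique on [0, 1, 11] has size 3, forcing χ ≥ 3, and the coloring below uses 3 colors, so χ(G) = 3.
A valid 3-coloring: color 1: [1, 7, 8, 13]; color 2: [3, 10, 11, 18, 19]; color 3: [0, 4, 12, 22].

χ(G) = 3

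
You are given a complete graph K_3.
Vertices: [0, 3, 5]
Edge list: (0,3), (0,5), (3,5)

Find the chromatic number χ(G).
Clique number ω(G) = 3 (lower bound: χ ≥ ω).
The clique on [0, 3, 5] has size 3, forcing χ ≥ 3, and the coloring below uses 3 colors, so χ(G) = 3.
A valid 3-coloring: color 1: [0]; color 2: [5]; color 3: [3].

χ(G) = 3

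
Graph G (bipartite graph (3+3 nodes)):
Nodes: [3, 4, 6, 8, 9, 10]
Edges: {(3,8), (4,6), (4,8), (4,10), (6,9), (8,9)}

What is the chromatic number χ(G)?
Clique number ω(G) = 2 (lower bound: χ ≥ ω).
The graph is bipartite (no odd cycle), so 2 colors suffice: χ(G) = 2.
A valid 2-coloring: color 1: [3, 4, 9]; color 2: [6, 8, 10].

χ(G) = 2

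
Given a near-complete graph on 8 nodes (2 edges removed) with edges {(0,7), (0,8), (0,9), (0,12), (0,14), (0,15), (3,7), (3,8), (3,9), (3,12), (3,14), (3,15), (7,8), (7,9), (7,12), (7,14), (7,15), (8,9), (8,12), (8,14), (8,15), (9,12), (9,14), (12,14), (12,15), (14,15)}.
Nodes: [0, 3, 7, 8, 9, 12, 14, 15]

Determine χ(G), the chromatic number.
χ(G) = 6

Clique number ω(G) = 6 (lower bound: χ ≥ ω).
The clique on [0, 7, 8, 9, 12, 14] has size 6, forcing χ ≥ 6, and the coloring below uses 6 colors, so χ(G) = 6.
A valid 6-coloring: color 1: [14]; color 2: [12]; color 3: [8]; color 4: [7]; color 5: [0, 3]; color 6: [9, 15].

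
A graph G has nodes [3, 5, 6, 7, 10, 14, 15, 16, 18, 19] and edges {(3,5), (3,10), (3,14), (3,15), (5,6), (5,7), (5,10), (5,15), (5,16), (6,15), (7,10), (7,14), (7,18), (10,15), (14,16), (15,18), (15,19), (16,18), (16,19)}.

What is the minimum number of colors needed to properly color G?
Clique number ω(G) = 4 (lower bound: χ ≥ ω).
The clique on [3, 5, 10, 15] has size 4, forcing χ ≥ 4, and the coloring below uses 4 colors, so χ(G) = 4.
A valid 4-coloring: color 1: [5, 14, 18, 19]; color 2: [7, 15, 16]; color 3: [3, 6]; color 4: [10].

χ(G) = 4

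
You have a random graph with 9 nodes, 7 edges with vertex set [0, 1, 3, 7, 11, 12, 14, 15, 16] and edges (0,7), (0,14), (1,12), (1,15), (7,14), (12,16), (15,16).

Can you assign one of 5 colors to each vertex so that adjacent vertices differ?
Yes, G is 5-colorable

A valid 5-coloring: color 1: [1, 3, 7, 11, 16]; color 2: [12, 14, 15]; color 3: [0].
(χ(G) = 3 ≤ 5.)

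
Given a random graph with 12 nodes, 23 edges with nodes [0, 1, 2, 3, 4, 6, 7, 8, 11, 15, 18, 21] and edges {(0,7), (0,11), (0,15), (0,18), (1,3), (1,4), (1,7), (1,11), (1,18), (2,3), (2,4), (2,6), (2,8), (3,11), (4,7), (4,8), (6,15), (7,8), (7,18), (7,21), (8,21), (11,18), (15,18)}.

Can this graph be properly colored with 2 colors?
The clique on vertices [2, 4, 8] has size 3 > 2, so it alone needs 3 colors.

No, G is not 2-colorable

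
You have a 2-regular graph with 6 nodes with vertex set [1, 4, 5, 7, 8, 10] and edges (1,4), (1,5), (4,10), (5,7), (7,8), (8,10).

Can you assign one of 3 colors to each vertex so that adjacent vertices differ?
Yes, G is 3-colorable

A valid 3-coloring: color 1: [1, 7, 10]; color 2: [4, 5, 8].
(χ(G) = 2 ≤ 3.)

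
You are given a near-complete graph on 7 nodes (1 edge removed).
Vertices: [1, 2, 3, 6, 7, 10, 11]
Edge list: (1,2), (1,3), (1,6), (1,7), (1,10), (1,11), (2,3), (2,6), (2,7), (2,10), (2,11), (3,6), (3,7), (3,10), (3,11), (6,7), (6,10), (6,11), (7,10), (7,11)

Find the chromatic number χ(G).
χ(G) = 6

Clique number ω(G) = 6 (lower bound: χ ≥ ω).
The clique on [1, 2, 3, 6, 7, 10] has size 6, forcing χ ≥ 6, and the coloring below uses 6 colors, so χ(G) = 6.
A valid 6-coloring: color 1: [3]; color 2: [7]; color 3: [6]; color 4: [2]; color 5: [1]; color 6: [10, 11].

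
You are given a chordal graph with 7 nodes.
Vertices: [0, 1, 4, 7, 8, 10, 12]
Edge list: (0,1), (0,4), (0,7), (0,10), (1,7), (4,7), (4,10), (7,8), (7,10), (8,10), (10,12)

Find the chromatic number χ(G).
Clique number ω(G) = 4 (lower bound: χ ≥ ω).
The clique on [0, 4, 7, 10] has size 4, forcing χ ≥ 4, and the coloring below uses 4 colors, so χ(G) = 4.
A valid 4-coloring: color 1: [1, 10]; color 2: [7, 12]; color 3: [0, 8]; color 4: [4].

χ(G) = 4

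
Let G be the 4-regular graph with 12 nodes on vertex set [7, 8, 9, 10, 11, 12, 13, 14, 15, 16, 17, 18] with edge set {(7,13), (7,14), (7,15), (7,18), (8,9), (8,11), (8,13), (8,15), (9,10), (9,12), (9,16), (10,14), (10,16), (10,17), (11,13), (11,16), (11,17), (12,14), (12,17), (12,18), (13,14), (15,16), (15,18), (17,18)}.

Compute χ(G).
χ(G) = 3

Clique number ω(G) = 3 (lower bound: χ ≥ ω).
The clique on [7, 15, 18] has size 3, forcing χ ≥ 3, and the coloring below uses 3 colors, so χ(G) = 3.
A valid 3-coloring: color 1: [9, 11, 14, 18]; color 2: [10, 12, 13, 15]; color 3: [7, 8, 16, 17].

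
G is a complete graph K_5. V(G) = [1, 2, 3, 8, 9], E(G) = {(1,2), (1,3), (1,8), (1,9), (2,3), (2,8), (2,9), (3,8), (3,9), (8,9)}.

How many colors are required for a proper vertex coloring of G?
χ(G) = 5

Clique number ω(G) = 5 (lower bound: χ ≥ ω).
The clique on [1, 2, 3, 8, 9] has size 5, forcing χ ≥ 5, and the coloring below uses 5 colors, so χ(G) = 5.
A valid 5-coloring: color 1: [9]; color 2: [3]; color 3: [8]; color 4: [1]; color 5: [2].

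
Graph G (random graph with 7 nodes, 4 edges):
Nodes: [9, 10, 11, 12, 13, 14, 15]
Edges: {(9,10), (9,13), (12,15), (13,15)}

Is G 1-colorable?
Edge (9,10) forces its endpoints to differ, so 1 color is not enough.

No, G is not 1-colorable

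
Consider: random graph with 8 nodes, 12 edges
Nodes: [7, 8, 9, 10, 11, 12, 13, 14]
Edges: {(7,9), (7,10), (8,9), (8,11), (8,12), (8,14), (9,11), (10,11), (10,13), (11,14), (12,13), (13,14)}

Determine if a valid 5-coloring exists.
A valid 5-coloring: color 1: [8, 10]; color 2: [7, 11, 13]; color 3: [9, 12, 14].
(χ(G) = 3 ≤ 5.)

Yes, G is 5-colorable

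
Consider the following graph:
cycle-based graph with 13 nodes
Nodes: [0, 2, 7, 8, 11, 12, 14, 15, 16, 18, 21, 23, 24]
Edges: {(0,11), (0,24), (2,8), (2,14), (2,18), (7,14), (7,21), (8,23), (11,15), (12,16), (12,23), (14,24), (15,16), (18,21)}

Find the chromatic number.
Clique number ω(G) = 2 (lower bound: χ ≥ ω).
Odd cycle [21, 18, 2, 14, 7] needs 3 colors (χ ≥ 3).
The coloring below uses 3 colors, so χ(G) = 3.
A valid 3-coloring: color 1: [0, 8, 12, 14, 15, 18]; color 2: [2, 11, 16, 21, 23, 24]; color 3: [7].

χ(G) = 3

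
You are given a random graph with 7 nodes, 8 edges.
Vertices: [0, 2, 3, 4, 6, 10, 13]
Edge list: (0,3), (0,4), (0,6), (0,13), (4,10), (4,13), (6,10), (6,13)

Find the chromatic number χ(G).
χ(G) = 3

Clique number ω(G) = 3 (lower bound: χ ≥ ω).
The clique on [0, 4, 13] has size 3, forcing χ ≥ 3, and the coloring below uses 3 colors, so χ(G) = 3.
A valid 3-coloring: color 1: [0, 2, 10]; color 2: [3, 13]; color 3: [4, 6].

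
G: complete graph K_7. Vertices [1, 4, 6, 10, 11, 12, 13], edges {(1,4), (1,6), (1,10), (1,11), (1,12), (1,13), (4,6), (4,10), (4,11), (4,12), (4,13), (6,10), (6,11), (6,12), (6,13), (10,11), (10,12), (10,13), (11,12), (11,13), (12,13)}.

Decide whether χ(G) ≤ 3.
The clique on vertices [1, 4, 6, 10, 11, 12, 13] has size 7 > 3, so it alone needs 7 colors.

No, G is not 3-colorable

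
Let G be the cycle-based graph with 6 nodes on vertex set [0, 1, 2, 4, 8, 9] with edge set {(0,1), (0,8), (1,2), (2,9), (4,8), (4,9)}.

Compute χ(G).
χ(G) = 2

Clique number ω(G) = 2 (lower bound: χ ≥ ω).
The graph is bipartite (no odd cycle), so 2 colors suffice: χ(G) = 2.
A valid 2-coloring: color 1: [0, 2, 4]; color 2: [1, 8, 9].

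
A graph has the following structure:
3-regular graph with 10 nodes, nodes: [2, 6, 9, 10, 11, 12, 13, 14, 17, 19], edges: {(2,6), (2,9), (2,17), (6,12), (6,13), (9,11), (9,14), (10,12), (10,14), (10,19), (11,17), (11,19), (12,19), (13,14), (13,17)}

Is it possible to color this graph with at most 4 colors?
Yes, G is 4-colorable

A valid 4-coloring: color 1: [2, 10, 11, 13]; color 2: [6, 14, 17, 19]; color 3: [9, 12].
(χ(G) = 3 ≤ 4.)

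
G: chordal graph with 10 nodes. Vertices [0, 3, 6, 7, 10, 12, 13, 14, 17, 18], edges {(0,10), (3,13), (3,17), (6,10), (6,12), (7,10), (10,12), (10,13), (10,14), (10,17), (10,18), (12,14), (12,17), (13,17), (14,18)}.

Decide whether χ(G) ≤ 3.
Yes, G is 3-colorable

A valid 3-coloring: color 1: [3, 10]; color 2: [0, 7, 12, 13, 18]; color 3: [6, 14, 17].
(χ(G) = 3 ≤ 3.)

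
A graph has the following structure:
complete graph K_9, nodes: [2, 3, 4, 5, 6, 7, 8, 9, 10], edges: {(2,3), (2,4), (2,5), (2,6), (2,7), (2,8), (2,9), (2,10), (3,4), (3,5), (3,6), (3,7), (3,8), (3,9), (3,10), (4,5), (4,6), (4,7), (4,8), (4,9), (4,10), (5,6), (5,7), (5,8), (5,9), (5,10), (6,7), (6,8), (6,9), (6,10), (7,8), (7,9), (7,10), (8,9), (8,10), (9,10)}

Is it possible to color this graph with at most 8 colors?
No, G is not 8-colorable

The clique on vertices [2, 3, 4, 5, 6, 7, 8, 9, 10] has size 9 > 8, so it alone needs 9 colors.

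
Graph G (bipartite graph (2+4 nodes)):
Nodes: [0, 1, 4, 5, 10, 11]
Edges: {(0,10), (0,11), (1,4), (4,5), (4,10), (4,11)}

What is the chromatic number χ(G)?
χ(G) = 2

Clique number ω(G) = 2 (lower bound: χ ≥ ω).
The graph is bipartite (no odd cycle), so 2 colors suffice: χ(G) = 2.
A valid 2-coloring: color 1: [0, 4]; color 2: [1, 5, 10, 11].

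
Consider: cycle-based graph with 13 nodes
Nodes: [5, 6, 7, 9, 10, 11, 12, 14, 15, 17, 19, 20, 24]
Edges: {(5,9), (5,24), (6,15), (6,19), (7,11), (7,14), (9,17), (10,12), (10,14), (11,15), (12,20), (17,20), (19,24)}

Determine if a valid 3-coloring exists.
A valid 3-coloring: color 1: [6, 11, 12, 14, 17, 24]; color 2: [5, 7, 10, 15, 19, 20]; color 3: [9].
(χ(G) = 3 ≤ 3.)

Yes, G is 3-colorable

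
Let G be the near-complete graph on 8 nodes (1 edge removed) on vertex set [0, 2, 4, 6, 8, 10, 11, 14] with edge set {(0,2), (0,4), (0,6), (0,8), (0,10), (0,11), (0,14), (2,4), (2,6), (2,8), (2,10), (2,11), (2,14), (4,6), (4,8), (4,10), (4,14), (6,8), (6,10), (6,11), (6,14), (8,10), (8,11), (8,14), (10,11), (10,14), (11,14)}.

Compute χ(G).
Clique number ω(G) = 7 (lower bound: χ ≥ ω).
The clique on [0, 2, 6, 8, 10, 11, 14] has size 7, forcing χ ≥ 7, and the coloring below uses 7 colors, so χ(G) = 7.
A valid 7-coloring: color 1: [8]; color 2: [10]; color 3: [0]; color 4: [14]; color 5: [2]; color 6: [6]; color 7: [4, 11].

χ(G) = 7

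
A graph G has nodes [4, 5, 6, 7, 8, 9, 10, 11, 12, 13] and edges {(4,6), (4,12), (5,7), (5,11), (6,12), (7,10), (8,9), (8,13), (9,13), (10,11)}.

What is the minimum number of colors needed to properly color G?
Clique number ω(G) = 3 (lower bound: χ ≥ ω).
The clique on [4, 6, 12] has size 3, forcing χ ≥ 3, and the coloring below uses 3 colors, so χ(G) = 3.
A valid 3-coloring: color 1: [6, 7, 8, 11]; color 2: [5, 10, 12, 13]; color 3: [4, 9].

χ(G) = 3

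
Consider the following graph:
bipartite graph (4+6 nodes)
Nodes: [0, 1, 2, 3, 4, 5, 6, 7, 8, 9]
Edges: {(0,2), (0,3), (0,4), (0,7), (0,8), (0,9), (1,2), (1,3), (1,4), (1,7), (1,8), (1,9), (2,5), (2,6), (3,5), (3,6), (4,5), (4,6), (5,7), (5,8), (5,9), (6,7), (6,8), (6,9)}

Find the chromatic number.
χ(G) = 2

Clique number ω(G) = 2 (lower bound: χ ≥ ω).
The graph is bipartite (no odd cycle), so 2 colors suffice: χ(G) = 2.
A valid 2-coloring: color 1: [0, 1, 5, 6]; color 2: [2, 3, 4, 7, 8, 9].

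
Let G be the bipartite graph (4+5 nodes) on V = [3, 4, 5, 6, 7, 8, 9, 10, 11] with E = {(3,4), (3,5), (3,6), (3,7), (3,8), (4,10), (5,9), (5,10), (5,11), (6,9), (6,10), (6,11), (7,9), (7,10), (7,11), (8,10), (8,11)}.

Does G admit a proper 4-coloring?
A valid 4-coloring: color 1: [3, 9, 10, 11]; color 2: [4, 5, 6, 7, 8].
(χ(G) = 2 ≤ 4.)

Yes, G is 4-colorable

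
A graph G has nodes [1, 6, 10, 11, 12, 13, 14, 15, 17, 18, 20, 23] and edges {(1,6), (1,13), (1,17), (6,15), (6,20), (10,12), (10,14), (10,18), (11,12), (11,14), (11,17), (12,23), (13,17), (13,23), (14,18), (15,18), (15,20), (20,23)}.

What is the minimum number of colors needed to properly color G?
χ(G) = 3

Clique number ω(G) = 3 (lower bound: χ ≥ ω).
The clique on [1, 13, 17] has size 3, forcing χ ≥ 3, and the coloring below uses 3 colors, so χ(G) = 3.
A valid 3-coloring: color 1: [1, 10, 11, 15, 23]; color 2: [12, 13, 18, 20]; color 3: [6, 14, 17].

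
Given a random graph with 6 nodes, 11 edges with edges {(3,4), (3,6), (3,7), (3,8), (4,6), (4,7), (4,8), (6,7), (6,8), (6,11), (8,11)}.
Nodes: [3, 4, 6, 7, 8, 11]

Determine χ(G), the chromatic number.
Clique number ω(G) = 4 (lower bound: χ ≥ ω).
The clique on [3, 4, 6, 8] has size 4, forcing χ ≥ 4, and the coloring below uses 4 colors, so χ(G) = 4.
A valid 4-coloring: color 1: [6]; color 2: [4, 11]; color 3: [7, 8]; color 4: [3].

χ(G) = 4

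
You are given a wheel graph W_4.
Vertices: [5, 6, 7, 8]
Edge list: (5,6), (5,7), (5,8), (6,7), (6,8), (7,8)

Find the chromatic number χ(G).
χ(G) = 4

Clique number ω(G) = 4 (lower bound: χ ≥ ω).
The clique on [5, 6, 7, 8] has size 4, forcing χ ≥ 4, and the coloring below uses 4 colors, so χ(G) = 4.
A valid 4-coloring: color 1: [7]; color 2: [6]; color 3: [5]; color 4: [8].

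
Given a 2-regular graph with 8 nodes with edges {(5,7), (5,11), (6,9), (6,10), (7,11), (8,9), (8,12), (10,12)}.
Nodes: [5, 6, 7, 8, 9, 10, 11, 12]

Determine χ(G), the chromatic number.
χ(G) = 3

Clique number ω(G) = 3 (lower bound: χ ≥ ω).
The clique on [5, 7, 11] has size 3, forcing χ ≥ 3, and the coloring below uses 3 colors, so χ(G) = 3.
A valid 3-coloring: color 1: [9, 11, 12]; color 2: [5, 8, 10]; color 3: [6, 7].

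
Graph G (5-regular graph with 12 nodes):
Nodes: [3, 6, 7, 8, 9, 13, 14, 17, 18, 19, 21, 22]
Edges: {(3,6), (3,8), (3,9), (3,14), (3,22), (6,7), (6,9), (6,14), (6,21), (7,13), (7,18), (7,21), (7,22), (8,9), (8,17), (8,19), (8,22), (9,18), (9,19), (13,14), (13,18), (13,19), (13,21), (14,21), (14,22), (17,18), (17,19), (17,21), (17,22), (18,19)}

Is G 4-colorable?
A valid 4-coloring: color 1: [7, 14, 19]; color 2: [6, 8, 18]; color 3: [3, 13, 17]; color 4: [9, 21, 22].
(χ(G) = 4 ≤ 4.)

Yes, G is 4-colorable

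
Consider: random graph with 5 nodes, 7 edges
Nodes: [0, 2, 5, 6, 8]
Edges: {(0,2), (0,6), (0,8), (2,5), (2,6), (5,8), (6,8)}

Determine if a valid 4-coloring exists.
Yes, G is 4-colorable

A valid 4-coloring: color 1: [5, 6]; color 2: [2, 8]; color 3: [0].
(χ(G) = 3 ≤ 4.)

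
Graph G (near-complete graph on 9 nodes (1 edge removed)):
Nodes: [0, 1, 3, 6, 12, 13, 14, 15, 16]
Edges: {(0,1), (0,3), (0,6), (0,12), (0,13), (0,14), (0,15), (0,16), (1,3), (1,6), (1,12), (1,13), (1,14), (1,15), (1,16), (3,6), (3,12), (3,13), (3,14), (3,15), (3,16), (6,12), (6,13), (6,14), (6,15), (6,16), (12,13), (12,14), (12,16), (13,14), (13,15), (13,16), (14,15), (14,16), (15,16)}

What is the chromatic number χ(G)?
Clique number ω(G) = 8 (lower bound: χ ≥ ω).
The clique on [0, 1, 3, 6, 12, 13, 14, 16] has size 8, forcing χ ≥ 8, and the coloring below uses 8 colors, so χ(G) = 8.
A valid 8-coloring: color 1: [3]; color 2: [0]; color 3: [16]; color 4: [6]; color 5: [14]; color 6: [13]; color 7: [1]; color 8: [12, 15].

χ(G) = 8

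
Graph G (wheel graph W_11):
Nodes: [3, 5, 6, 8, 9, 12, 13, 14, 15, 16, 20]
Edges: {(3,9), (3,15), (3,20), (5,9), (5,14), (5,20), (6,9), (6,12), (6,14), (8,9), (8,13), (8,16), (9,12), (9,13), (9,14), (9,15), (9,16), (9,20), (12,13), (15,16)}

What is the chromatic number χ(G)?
χ(G) = 3

Clique number ω(G) = 3 (lower bound: χ ≥ ω).
The clique on [3, 9, 20] has size 3, forcing χ ≥ 3, and the coloring below uses 3 colors, so χ(G) = 3.
A valid 3-coloring: color 1: [9]; color 2: [8, 12, 14, 15, 20]; color 3: [3, 5, 6, 13, 16].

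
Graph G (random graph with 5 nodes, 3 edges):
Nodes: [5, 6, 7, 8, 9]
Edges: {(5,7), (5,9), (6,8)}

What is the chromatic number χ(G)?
Clique number ω(G) = 2 (lower bound: χ ≥ ω).
The graph is bipartite (no odd cycle), so 2 colors suffice: χ(G) = 2.
A valid 2-coloring: color 1: [5, 8]; color 2: [6, 7, 9].

χ(G) = 2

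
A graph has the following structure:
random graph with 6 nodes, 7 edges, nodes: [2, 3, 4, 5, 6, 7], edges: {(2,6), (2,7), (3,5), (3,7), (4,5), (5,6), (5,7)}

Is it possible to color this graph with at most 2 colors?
No, G is not 2-colorable

The clique on vertices [3, 5, 7] has size 3 > 2, so it alone needs 3 colors.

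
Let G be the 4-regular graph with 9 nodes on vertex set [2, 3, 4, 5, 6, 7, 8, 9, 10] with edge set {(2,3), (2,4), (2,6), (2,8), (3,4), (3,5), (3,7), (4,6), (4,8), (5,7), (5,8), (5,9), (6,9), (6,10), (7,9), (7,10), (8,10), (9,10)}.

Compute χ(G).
Clique number ω(G) = 3 (lower bound: χ ≥ ω).
Suppose a proper 3-coloring c exists. The clique [2, 3, 4] takes 3 distinct colors; by symmetry let c(2) = 1, c(3) = 2, c(4) = 3.
- Vertex 6: neighbors [2, 4] already have colors [1, 3] ⇒ c(6) = 2.
- Vertex 8: neighbors [2, 4] already have colors [1, 3] ⇒ c(8) = 2.
- Vertex 7: neighbors [3] already have colors [2]; try each remaining color.
- Case c(7) = 1:
  - Vertex 9: neighbors [7, 6] already have colors [1, 2] ⇒ c(9) = 3.
  - Vertex 5: neighbors [7, 3, 9] already have colors [1, 2, 3] — all 3 colors blocked. Contradiction.
- Case c(7) = 3:
  - Vertex 9: neighbors [6, 7] already have colors [2, 3] ⇒ c(9) = 1.
  - Vertex 5: neighbors [9, 3, 7] already have colors [1, 2, 3] — all 3 colors blocked. Contradiction.
Every case ends in a contradiction, so G has no proper 3-coloring (χ ≥ 4).
The coloring below uses 4 colors, so χ(G) = 4.
A valid 4-coloring: color 1: [3, 8, 9]; color 2: [4, 5, 10]; color 3: [6, 7]; color 4: [2].

χ(G) = 4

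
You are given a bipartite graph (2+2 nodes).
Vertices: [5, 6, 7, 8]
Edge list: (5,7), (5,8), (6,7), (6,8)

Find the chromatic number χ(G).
Clique number ω(G) = 2 (lower bound: χ ≥ ω).
The graph is bipartite (no odd cycle), so 2 colors suffice: χ(G) = 2.
A valid 2-coloring: color 1: [5, 6]; color 2: [7, 8].

χ(G) = 2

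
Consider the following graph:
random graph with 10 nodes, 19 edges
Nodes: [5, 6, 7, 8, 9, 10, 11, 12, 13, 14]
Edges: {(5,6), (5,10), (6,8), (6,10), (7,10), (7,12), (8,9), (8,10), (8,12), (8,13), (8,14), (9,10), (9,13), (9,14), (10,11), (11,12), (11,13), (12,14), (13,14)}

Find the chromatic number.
Clique number ω(G) = 4 (lower bound: χ ≥ ω).
The clique on [8, 9, 13, 14] has size 4, forcing χ ≥ 4, and the coloring below uses 4 colors, so χ(G) = 4.
A valid 4-coloring: color 1: [5, 7, 8, 11]; color 2: [10, 12, 13]; color 3: [6, 9]; color 4: [14].

χ(G) = 4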